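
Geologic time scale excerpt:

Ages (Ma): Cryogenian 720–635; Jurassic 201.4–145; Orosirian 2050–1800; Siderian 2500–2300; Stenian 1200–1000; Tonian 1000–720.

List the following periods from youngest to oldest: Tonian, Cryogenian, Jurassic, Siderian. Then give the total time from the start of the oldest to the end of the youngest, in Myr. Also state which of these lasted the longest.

Jurassic, Cryogenian, Tonian, Siderian; total span 2355 Myr; longest is Tonian

Start ages (Ma): Siderian 2500, Tonian 1000, Cryogenian 720, Jurassic 201.4.
Ordered youngest to oldest: Jurassic, Cryogenian, Tonian, Siderian.
Span = 2500 − 145 = 2355 Myr.
Durations: Cryogenian 85, Tonian 280, Jurassic 56.4, Siderian 200 → longest is Tonian (280 Myr).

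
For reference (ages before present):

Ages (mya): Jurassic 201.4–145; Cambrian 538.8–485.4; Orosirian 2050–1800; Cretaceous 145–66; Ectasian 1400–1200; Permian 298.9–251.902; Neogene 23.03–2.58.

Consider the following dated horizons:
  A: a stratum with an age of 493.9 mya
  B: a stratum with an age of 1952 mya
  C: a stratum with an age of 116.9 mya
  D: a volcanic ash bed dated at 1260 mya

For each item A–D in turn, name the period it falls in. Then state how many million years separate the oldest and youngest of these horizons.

A — Cambrian; B — Orosirian; C — Cretaceous; D — Ectasian; span 1835.1 million years

Match each age against the start–end ranges in the excerpt: A = 493.9 Ma → Cambrian (538.8–485.4); B = 1952 Ma → Orosirian (2050–1800); C = 116.9 Ma → Cretaceous (145–66); D = 1260 Ma → Ectasian (1400–1200).
The largest age is 1952 Ma and the smallest is 116.9 Ma; their difference is 1835.1 Myr.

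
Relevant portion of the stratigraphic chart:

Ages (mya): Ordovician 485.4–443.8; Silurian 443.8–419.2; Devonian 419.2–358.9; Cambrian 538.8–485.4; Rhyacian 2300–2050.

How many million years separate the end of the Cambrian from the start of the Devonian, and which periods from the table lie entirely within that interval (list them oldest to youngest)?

66.2 million years; Ordovician, Silurian

The Cambrian closes at 485.4 Ma and the Devonian opens at 419.2 Ma, so the interval is 485.4 − 419.2 = 66.2 Myr.
A period fits inside if it starts at or after 485.4 Ma and ends at or before 419.2 Ma; oldest first that gives Ordovician, Silurian.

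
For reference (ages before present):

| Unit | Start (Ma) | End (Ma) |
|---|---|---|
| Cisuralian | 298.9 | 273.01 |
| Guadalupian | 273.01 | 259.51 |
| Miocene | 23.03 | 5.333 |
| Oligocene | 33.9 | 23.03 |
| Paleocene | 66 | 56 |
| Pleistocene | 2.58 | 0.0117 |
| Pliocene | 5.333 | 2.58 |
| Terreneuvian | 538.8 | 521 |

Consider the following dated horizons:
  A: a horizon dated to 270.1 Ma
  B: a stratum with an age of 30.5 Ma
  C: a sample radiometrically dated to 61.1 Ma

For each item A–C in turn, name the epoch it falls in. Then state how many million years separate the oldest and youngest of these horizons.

A — Guadalupian; B — Oligocene; C — Paleocene; span 239.6 million years

Match each age against the start–end ranges in the excerpt: A = 270.1 Ma → Guadalupian (273.01–259.51); B = 30.5 Ma → Oligocene (33.9–23.03); C = 61.1 Ma → Paleocene (66–56).
The largest age is 270.1 Ma and the smallest is 30.5 Ma; their difference is 239.6 Myr.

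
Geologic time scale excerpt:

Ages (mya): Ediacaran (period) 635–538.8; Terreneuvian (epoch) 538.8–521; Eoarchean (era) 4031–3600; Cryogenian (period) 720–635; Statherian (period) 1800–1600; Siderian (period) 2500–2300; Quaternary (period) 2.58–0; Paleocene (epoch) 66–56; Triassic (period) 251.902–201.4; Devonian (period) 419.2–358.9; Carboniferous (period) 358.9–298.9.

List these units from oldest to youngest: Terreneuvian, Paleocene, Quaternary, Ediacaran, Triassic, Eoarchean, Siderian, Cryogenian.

Eoarchean, Siderian, Cryogenian, Ediacaran, Terreneuvian, Triassic, Paleocene, Quaternary

Sorting by start age (descending Ma, since larger Ma = older): Eoarchean began 4031, Siderian began 2500, Cryogenian began 720, Ediacaran began 635, Terreneuvian began 538.8, Triassic began 251.902, Paleocene began 66, Quaternary began 2.58.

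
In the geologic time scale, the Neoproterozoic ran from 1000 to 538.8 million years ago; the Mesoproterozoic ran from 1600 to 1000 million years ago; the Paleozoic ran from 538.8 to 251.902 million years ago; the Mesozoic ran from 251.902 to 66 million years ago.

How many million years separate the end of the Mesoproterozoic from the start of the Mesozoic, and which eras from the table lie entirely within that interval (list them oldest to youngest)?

The Mesoproterozoic closes at 1000 Ma and the Mesozoic opens at 251.902 Ma, so the interval is 1000 − 251.902 = 748.098 Myr.
An era fits inside if it starts at or after 1000 Ma and ends at or before 251.902 Ma; oldest first that gives Neoproterozoic, Paleozoic.

748.098 million years; Neoproterozoic, Paleozoic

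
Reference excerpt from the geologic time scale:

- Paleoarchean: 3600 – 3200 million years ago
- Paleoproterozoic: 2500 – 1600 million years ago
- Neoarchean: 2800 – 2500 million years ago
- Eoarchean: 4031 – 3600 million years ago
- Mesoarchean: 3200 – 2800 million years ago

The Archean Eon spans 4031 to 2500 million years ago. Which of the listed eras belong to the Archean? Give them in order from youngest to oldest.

Neoarchean, Mesoarchean, Paleoarchean, Eoarchean

Eras with both bounds inside 4031–2500 Ma: Neoarchean (2800–2500), Mesoarchean (3200–2800), Paleoarchean (3600–3200), Eoarchean (4031–3600).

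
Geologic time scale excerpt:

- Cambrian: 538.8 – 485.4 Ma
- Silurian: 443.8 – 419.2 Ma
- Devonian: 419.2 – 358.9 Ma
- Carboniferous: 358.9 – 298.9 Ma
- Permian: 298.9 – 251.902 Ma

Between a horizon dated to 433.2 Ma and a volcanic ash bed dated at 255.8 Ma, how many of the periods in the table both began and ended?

2

The older date is 433.2 Ma and the younger is 255.8 Ma.
Periods with start < 433.2 and end > 255.8 Ma: Devonian (419.2–358.9), Carboniferous (358.9–298.9).
That is 2 complete periods.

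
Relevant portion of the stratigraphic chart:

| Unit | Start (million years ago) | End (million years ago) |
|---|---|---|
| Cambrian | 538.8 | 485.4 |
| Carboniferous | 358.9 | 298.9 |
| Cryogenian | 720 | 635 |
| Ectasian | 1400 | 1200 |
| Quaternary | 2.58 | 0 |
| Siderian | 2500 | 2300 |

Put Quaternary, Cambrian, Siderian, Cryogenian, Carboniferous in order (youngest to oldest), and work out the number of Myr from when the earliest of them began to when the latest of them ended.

Start ages (Ma): Siderian 2500, Cryogenian 720, Cambrian 538.8, Carboniferous 358.9, Quaternary 2.58.
Ordered youngest to oldest: Quaternary, Carboniferous, Cambrian, Cryogenian, Siderian.
Span = 2500 − 0 = 2500 Myr.

Quaternary, Carboniferous, Cambrian, Cryogenian, Siderian; total span 2500 Myr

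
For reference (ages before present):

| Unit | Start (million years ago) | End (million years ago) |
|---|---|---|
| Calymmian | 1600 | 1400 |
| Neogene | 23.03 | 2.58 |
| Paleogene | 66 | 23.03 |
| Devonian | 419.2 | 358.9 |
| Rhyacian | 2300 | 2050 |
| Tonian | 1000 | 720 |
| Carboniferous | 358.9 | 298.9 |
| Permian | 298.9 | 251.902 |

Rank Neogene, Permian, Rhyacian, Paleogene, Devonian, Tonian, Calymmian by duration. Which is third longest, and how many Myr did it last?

Durations: Neogene 20.45; Permian 46.998; Rhyacian 250; Paleogene 42.97; Devonian 60.3; Tonian 280; Calymmian 200 Myr.
Sorted longest-first: Tonian (280), Rhyacian (250), Calymmian (200), Devonian (60.3), Permian (46.998), Paleogene (42.97), Neogene (20.45).
The third longest is Calymmian at 200 Myr.

Calymmian, 200 million years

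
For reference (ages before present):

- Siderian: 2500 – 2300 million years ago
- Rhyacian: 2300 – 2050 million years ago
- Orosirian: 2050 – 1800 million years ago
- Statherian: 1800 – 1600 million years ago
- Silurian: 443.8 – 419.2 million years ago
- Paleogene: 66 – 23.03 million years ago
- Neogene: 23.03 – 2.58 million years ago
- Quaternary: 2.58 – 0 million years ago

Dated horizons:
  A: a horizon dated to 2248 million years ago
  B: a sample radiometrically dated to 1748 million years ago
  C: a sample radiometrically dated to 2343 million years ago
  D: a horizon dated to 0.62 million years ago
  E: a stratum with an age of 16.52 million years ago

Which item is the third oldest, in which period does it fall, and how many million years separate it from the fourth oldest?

Larger Ma means older, so oldest first: C 2343 > A 2248 > B 1748 > E 16.52 > D 0.62.
Counting 3 along gives B (1748 Ma); the excerpt puts that inside the Statherian, 1800–1600 Ma.
Next in line is E (16.52 Ma), and 1748 − 16.52 = 1731.48 Myr.

B, in the Statherian; 1731.48 million years to E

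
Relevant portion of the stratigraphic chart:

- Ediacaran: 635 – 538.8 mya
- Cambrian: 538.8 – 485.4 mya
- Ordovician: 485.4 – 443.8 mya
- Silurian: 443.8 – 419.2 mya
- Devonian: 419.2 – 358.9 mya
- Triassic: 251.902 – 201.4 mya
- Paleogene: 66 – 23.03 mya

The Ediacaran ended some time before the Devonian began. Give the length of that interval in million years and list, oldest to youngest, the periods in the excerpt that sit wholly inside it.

The Ediacaran closes at 538.8 Ma and the Devonian opens at 419.2 Ma, so the interval is 538.8 − 419.2 = 119.6 Myr.
A period fits inside if it starts at or after 538.8 Ma and ends at or before 419.2 Ma; oldest first that gives Cambrian, Ordovician, Silurian.

119.6 million years; Cambrian, Ordovician, Silurian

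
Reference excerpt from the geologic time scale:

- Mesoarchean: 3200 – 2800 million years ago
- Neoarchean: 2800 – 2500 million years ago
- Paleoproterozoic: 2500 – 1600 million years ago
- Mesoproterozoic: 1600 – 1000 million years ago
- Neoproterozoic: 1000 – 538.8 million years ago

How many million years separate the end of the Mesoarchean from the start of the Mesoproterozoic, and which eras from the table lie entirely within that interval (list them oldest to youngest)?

The Mesoarchean closes at 2800 Ma and the Mesoproterozoic opens at 1600 Ma, so the interval is 2800 − 1600 = 1200 Myr.
An era fits inside if it starts at or after 2800 Ma and ends at or before 1600 Ma; oldest first that gives Neoarchean, Paleoproterozoic.

1200 million years; Neoarchean, Paleoproterozoic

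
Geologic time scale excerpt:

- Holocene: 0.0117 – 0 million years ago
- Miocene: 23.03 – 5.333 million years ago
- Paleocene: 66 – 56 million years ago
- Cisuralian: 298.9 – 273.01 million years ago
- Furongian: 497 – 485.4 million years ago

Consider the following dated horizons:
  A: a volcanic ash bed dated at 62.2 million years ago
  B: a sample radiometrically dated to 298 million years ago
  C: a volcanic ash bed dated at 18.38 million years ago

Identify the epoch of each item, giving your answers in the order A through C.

Match each age against the start–end ranges in the excerpt: A = 62.2 Ma → Paleocene (66–56); B = 298 Ma → Cisuralian (298.9–273.01); C = 18.38 Ma → Miocene (23.03–5.333).

A — Paleocene; B — Cisuralian; C — Miocene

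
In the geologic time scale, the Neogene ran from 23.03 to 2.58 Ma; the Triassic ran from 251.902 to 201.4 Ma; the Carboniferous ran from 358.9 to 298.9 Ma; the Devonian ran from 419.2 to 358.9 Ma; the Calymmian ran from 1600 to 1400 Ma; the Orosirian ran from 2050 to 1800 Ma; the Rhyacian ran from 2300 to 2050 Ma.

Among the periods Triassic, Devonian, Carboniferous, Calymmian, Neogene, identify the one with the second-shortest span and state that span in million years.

Start − end for each: Triassic 251.902 − 201.4 = 50.502; Devonian 419.2 − 358.9 = 60.3; Carboniferous 358.9 − 298.9 = 60; Calymmian 1600 − 1400 = 200; Neogene 23.03 − 2.58 = 20.45.
Ranking these from shortest: Neogene < Triassic < Carboniferous < Devonian < Calymmian.
Position 2 in that ranking is Triassic, which lasted 50.502 Myr.

Triassic, 50.502 million years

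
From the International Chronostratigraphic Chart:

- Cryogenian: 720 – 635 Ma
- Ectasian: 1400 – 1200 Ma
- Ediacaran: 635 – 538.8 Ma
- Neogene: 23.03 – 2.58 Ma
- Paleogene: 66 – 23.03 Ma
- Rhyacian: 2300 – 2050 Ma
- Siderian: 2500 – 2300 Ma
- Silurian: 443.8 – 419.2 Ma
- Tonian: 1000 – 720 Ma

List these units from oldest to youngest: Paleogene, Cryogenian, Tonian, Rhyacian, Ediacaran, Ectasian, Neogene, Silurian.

The oldest of these is Rhyacian (starts 2300 Ma) and the youngest is Neogene (ends 2.58 Ma).
In between, by decreasing start age: Ectasian (1400), Tonian (1000), Cryogenian (720), Ediacaran (635), Silurian (443.8), Paleogene (66).

Rhyacian, Ectasian, Tonian, Cryogenian, Ediacaran, Silurian, Paleogene, Neogene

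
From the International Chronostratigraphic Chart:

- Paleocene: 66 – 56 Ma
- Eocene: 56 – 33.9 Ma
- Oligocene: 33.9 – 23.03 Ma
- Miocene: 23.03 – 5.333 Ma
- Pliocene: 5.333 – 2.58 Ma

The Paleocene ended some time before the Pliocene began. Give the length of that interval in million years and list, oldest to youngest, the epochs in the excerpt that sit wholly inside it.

50.667 million years; Eocene, Oligocene, Miocene

End of Paleocene = 56 Ma; start of Pliocene = 5.333 Ma.
Gap = 56 − 5.333 = 50.667 Myr.
Epochs wholly inside 56–5.333 Ma: Eocene (56–33.9), Oligocene (33.9–23.03), Miocene (23.03–5.333).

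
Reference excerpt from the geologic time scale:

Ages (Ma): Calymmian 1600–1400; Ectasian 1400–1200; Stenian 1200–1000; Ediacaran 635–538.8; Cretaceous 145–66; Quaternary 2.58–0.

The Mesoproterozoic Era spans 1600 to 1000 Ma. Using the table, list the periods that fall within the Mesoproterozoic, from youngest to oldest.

Stenian, Ectasian, Calymmian

Periods with both bounds inside 1600–1000 Ma: Stenian (1200–1000), Ectasian (1400–1200), Calymmian (1600–1400).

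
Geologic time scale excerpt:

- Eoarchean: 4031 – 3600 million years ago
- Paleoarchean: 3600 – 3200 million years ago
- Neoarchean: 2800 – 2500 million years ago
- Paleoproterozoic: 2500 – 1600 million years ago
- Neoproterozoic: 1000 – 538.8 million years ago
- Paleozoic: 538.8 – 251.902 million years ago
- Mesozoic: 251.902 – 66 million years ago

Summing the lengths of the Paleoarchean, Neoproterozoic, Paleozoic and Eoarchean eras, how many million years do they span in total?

1579.098 million years

Duration is start − end for each: (3600 − 3200) + (1000 − 538.8) + (538.8 − 251.902) + (4031 − 3600).
That is 400 + 461.2 + 286.898 + 431, which totals 1579.098 million years.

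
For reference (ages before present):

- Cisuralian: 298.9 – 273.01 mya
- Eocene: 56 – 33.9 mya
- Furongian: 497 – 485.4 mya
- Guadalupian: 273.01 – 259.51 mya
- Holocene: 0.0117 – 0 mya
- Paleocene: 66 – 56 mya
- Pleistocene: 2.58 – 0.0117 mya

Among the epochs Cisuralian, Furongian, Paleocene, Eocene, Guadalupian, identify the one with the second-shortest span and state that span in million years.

Furongian, 11.6 million years

Start − end for each: Cisuralian 298.9 − 273.01 = 25.89; Furongian 497 − 485.4 = 11.6; Paleocene 66 − 56 = 10; Eocene 56 − 33.9 = 22.1; Guadalupian 273.01 − 259.51 = 13.5.
Ranking these from shortest: Paleocene < Furongian < Guadalupian < Eocene < Cisuralian.
Position 2 in that ranking is Furongian, which lasted 11.6 Myr.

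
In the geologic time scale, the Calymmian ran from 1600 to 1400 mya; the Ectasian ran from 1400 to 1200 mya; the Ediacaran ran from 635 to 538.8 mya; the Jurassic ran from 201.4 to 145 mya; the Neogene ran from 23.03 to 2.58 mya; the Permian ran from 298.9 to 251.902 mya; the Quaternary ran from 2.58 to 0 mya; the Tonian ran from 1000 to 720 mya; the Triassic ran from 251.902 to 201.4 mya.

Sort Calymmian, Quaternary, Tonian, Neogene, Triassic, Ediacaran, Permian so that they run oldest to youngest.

Calymmian, Tonian, Ediacaran, Permian, Triassic, Neogene, Quaternary

The oldest of these is Calymmian (starts 1600 Ma) and the youngest is Quaternary (ends 0 Ma).
In between, by decreasing start age: Tonian (1000), Ediacaran (635), Permian (298.9), Triassic (251.902), Neogene (23.03).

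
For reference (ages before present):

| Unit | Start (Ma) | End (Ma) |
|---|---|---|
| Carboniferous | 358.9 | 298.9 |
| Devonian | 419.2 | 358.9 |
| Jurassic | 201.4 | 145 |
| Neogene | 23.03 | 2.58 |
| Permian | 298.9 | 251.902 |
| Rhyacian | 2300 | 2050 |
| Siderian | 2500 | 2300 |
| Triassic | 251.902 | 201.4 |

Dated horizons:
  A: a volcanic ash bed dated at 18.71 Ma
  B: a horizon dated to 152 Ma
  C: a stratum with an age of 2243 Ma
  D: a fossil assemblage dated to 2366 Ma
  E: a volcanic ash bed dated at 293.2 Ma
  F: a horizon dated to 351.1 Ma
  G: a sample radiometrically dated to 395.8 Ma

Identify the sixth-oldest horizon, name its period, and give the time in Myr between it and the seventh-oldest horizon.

Sorted oldest-first by Ma: D (2366), C (2243), G (395.8), F (351.1), E (293.2), B (152), A (18.71).
The sixth oldest is B at 152 Ma, which lies in 201.4–145 Ma: the Jurassic.
The seventh oldest is A at 18.71 Ma; separation = |152 − 18.71| = 133.29 Myr.

B, in the Jurassic; 133.29 million years to A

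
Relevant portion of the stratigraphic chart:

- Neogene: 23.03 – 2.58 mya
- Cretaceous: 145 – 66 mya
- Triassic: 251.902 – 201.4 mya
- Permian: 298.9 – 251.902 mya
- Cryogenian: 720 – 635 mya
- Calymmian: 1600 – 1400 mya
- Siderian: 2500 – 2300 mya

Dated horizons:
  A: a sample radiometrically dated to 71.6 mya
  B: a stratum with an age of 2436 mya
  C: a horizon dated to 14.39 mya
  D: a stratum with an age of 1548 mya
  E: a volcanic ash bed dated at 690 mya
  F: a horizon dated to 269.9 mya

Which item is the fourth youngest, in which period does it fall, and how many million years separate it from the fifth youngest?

E, in the Cryogenian; 858 million years to D

Smaller Ma means younger, so youngest first: C 14.39 < A 71.6 < F 269.9 < E 690 < D 1548 < B 2436.
Counting 4 along gives E (690 Ma); the excerpt puts that inside the Cryogenian, 720–635 Ma.
Next in line is D (1548 Ma), and 1548 − 690 = 858 Myr.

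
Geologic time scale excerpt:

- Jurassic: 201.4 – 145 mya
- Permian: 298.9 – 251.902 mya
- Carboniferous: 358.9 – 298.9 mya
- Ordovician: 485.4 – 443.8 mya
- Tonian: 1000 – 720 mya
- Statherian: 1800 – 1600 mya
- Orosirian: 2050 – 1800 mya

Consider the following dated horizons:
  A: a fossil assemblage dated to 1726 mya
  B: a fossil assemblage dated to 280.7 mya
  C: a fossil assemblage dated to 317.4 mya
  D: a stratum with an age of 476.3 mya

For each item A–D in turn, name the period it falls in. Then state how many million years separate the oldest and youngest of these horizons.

A: 1726 Ma lies in 1800–1600 Ma, so Statherian.
B: 280.7 Ma lies in 298.9–251.902 Ma, so Permian.
C: 317.4 Ma lies in 358.9–298.9 Ma, so Carboniferous.
D: 476.3 Ma lies in 485.4–443.8 Ma, so Ordovician.
Oldest = 1726 Ma, youngest = 280.7 Ma → span 1445.3 Myr.

A — Statherian; B — Permian; C — Carboniferous; D — Ordovician; span 1445.3 million years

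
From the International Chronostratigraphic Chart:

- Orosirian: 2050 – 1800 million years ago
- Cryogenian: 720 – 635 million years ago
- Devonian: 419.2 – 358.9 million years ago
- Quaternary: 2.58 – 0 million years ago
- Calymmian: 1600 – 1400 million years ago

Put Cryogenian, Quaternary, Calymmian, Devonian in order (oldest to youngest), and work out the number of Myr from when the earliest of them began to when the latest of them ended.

Start ages (Ma): Calymmian 1600, Cryogenian 720, Devonian 419.2, Quaternary 2.58.
Ordered oldest to youngest: Calymmian, Cryogenian, Devonian, Quaternary.
Span = 1600 − 0 = 1600 Myr.

Calymmian, Cryogenian, Devonian, Quaternary; total span 1600 Myr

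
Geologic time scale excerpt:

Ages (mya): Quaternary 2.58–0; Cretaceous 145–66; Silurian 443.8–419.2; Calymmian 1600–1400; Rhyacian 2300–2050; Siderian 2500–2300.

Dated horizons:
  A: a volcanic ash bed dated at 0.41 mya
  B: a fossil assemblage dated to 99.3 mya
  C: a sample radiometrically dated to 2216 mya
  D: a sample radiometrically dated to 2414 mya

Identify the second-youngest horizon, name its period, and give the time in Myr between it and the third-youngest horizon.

Sorted youngest-first by Ma: A (0.41), B (99.3), C (2216), D (2414).
The second youngest is B at 99.3 Ma, which lies in 145–66 Ma: the Cretaceous.
The third youngest is C at 2216 Ma; separation = |99.3 − 2216| = 2116.7 Myr.

B, in the Cretaceous; 2116.7 million years to C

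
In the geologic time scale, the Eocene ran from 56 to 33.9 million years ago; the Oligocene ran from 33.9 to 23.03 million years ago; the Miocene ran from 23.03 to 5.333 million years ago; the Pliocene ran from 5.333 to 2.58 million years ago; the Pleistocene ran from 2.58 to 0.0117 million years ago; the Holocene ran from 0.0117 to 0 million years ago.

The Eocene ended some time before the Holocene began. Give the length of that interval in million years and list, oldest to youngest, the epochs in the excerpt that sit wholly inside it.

End of Eocene = 33.9 Ma; start of Holocene = 0.0117 Ma.
Gap = 33.9 − 0.0117 = 33.8883 Myr.
Epochs wholly inside 33.9–0.0117 Ma: Oligocene (33.9–23.03), Miocene (23.03–5.333), Pliocene (5.333–2.58), Pleistocene (2.58–0.0117).

33.8883 million years; Oligocene, Miocene, Pliocene, Pleistocene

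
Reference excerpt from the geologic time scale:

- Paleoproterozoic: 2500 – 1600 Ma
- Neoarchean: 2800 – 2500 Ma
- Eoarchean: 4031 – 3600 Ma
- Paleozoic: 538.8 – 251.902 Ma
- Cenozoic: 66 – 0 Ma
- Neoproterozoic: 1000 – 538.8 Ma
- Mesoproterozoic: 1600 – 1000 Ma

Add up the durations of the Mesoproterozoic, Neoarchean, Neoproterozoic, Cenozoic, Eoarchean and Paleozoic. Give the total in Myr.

Each duration: Mesoproterozoic = 600; Neoarchean = 300; Neoproterozoic = 461.2; Cenozoic = 66; Eoarchean = 431; Paleozoic = 286.898.
Sum: 600 + 300 + 461.2 + 66 + 431 + 286.898 = 2145.098 Myr.

2145.098 million years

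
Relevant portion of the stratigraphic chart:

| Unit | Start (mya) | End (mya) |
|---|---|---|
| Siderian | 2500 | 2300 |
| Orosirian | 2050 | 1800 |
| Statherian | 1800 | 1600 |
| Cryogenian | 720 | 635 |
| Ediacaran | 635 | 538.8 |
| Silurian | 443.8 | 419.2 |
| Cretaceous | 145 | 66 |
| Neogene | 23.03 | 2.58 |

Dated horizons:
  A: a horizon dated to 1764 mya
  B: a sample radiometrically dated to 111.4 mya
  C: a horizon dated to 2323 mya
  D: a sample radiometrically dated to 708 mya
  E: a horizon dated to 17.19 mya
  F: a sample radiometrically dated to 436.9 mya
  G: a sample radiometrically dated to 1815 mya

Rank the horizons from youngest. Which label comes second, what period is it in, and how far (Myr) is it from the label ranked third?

Smaller Ma means younger, so youngest first: E 17.19 < B 111.4 < F 436.9 < D 708 < A 1764 < G 1815 < C 2323.
Counting 2 along gives B (111.4 Ma); the excerpt puts that inside the Cretaceous, 145–66 Ma.
Next in line is F (436.9 Ma), and 436.9 − 111.4 = 325.5 Myr.

B, in the Cretaceous; 325.5 million years to F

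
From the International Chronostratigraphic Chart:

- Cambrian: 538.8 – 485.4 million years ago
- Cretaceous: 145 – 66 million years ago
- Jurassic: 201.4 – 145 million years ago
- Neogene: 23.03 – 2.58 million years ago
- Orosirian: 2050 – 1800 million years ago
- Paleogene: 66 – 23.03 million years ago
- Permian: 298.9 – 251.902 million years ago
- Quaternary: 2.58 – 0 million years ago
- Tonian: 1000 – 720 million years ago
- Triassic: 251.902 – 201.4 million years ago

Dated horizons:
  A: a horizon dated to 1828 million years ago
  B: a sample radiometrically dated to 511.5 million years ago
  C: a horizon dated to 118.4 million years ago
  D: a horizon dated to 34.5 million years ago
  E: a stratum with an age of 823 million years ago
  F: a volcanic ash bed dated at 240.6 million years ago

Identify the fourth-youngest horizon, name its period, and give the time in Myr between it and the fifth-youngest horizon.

Smaller Ma means younger, so youngest first: D 34.5 < C 118.4 < F 240.6 < B 511.5 < E 823 < A 1828.
Counting 4 along gives B (511.5 Ma); the excerpt puts that inside the Cambrian, 538.8–485.4 Ma.
Next in line is E (823 Ma), and 823 − 511.5 = 311.5 Myr.

B, in the Cambrian; 311.5 million years to E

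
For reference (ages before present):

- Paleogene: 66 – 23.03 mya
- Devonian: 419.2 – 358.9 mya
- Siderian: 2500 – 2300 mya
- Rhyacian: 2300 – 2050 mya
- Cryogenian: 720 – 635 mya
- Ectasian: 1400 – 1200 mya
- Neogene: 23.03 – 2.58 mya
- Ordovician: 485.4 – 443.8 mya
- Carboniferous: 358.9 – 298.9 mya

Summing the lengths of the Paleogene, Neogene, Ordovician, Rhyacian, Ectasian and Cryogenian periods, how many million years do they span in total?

Duration is start − end for each: (66 − 23.03) + (23.03 − 2.58) + (485.4 − 443.8) + (2300 − 2050) + (1400 − 1200) + (720 − 635).
That is 42.97 + 20.45 + 41.6 + 250 + 200 + 85, which totals 640.02 million years.

640.02 million years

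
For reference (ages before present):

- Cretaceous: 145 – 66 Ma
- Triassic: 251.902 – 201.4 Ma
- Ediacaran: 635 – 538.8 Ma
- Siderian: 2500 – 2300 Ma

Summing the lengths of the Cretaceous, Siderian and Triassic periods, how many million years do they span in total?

Each duration: Cretaceous = 79; Siderian = 200; Triassic = 50.502.
Sum: 79 + 200 + 50.502 = 329.502 Myr.

329.502 million years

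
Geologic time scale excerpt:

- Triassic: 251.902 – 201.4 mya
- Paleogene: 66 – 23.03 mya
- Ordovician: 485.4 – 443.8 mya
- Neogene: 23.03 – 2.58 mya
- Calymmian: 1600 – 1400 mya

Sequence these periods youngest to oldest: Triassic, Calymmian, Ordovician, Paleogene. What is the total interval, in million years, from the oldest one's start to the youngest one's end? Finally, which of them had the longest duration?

Paleogene, Triassic, Ordovician, Calymmian; total span 1576.97 Myr; longest is Calymmian

From the excerpt: Triassic 251.902–201.4; Calymmian 1600–1400; Ordovician 485.4–443.8; Paleogene 66–23.03 (Ma).
Larger Ma is earlier, so the oldest is Calymmian and the youngest is Paleogene; youngest to oldest: Paleogene, Triassic, Ordovician, Calymmian.
Oldest start 1600 minus youngest end 23.03 gives 1576.97 Myr overall.
Individual lengths (start − end): Calymmian 200; Paleogene 42.97; Triassic 50.502; Ordovician 41.6. The largest is Calymmian at 200 Myr.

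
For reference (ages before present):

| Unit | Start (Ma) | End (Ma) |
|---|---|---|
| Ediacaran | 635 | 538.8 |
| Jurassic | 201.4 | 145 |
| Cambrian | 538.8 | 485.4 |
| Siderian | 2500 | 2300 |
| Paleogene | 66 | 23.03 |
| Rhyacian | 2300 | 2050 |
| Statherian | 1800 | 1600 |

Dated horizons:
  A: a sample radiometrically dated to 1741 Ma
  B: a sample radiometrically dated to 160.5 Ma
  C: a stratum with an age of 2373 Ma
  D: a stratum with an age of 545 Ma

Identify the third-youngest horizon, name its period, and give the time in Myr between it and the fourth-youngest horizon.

A, in the Statherian; 632 million years to C

Sorted youngest-first by Ma: B (160.5), D (545), A (1741), C (2373).
The third youngest is A at 1741 Ma, which lies in 1800–1600 Ma: the Statherian.
The fourth youngest is C at 2373 Ma; separation = |1741 − 2373| = 632 Myr.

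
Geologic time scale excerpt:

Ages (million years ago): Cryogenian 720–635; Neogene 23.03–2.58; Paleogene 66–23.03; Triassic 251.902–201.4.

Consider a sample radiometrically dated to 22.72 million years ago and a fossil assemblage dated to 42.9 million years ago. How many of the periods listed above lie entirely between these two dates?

0

Checking each listed span, none has both start < 42.9 Ma and end > 22.72 Ma — every period straddles one of the two dates or lies outside them — so the count is 0.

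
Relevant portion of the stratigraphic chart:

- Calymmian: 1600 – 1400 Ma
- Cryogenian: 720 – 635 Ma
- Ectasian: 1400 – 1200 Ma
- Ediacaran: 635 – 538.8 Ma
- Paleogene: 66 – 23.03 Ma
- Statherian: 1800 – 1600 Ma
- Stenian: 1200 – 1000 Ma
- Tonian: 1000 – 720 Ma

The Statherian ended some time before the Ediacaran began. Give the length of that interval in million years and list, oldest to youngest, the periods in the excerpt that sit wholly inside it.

End of Statherian = 1600 Ma; start of Ediacaran = 635 Ma.
Gap = 1600 − 635 = 965 Myr.
Periods wholly inside 1600–635 Ma: Calymmian (1600–1400), Ectasian (1400–1200), Stenian (1200–1000), Tonian (1000–720), Cryogenian (720–635).

965 million years; Calymmian, Ectasian, Stenian, Tonian, Cryogenian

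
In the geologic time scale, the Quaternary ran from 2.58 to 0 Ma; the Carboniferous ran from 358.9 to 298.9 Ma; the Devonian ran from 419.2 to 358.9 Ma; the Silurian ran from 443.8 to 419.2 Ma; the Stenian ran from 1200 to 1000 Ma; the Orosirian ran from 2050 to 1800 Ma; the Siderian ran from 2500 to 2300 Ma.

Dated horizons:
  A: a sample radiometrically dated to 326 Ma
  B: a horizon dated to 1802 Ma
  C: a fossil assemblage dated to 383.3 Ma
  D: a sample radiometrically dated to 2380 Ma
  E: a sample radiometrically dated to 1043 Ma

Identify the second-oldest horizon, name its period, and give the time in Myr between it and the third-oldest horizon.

B, in the Orosirian; 759 million years to E

Larger Ma means older, so oldest first: D 2380 > B 1802 > E 1043 > C 383.3 > A 326.
Counting 2 along gives B (1802 Ma); the excerpt puts that inside the Orosirian, 2050–1800 Ma.
Next in line is E (1043 Ma), and 1802 − 1043 = 759 Myr.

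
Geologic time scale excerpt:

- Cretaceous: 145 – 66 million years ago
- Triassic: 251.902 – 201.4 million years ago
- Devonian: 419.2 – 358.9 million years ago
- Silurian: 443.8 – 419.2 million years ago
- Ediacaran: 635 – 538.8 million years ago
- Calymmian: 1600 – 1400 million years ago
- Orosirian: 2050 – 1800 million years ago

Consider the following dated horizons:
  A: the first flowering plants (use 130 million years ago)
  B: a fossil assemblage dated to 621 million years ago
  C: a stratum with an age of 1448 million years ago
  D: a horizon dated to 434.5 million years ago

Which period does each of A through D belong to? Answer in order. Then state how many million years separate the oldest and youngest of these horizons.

Match each age against the start–end ranges in the excerpt: A = 130 Ma → Cretaceous (145–66); B = 621 Ma → Ediacaran (635–538.8); C = 1448 Ma → Calymmian (1600–1400); D = 434.5 Ma → Silurian (443.8–419.2).
The largest age is 1448 Ma and the smallest is 130 Ma; their difference is 1318 Myr.

A — Cretaceous; B — Ediacaran; C — Calymmian; D — Silurian; span 1318 million years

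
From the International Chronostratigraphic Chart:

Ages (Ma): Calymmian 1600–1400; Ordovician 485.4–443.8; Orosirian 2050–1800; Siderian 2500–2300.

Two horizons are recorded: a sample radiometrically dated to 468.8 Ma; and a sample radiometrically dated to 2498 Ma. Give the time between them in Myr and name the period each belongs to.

2029.2 million years apart; the first in the Ordovician, the second in the Siderian

Elapsed time: 2498 − 468.8 = 2029.2 Myr.
468.8 Ma lies within 485.4–443.8 Ma: Ordovician.
2498 Ma lies within 2500–2300 Ma: Siderian.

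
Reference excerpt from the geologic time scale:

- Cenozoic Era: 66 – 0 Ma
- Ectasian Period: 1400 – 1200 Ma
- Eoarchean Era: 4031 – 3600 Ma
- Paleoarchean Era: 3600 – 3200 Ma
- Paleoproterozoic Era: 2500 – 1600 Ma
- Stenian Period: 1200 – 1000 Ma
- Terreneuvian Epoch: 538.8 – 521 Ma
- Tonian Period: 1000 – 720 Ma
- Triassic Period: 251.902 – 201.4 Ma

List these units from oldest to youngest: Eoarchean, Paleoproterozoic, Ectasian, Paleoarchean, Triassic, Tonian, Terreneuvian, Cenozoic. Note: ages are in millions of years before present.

Eoarchean → Paleoarchean → Paleoproterozoic → Ectasian → Tonian → Terreneuvian → Triassic → Cenozoic

Read off each span (Ma): Eoarchean 4031–3600; Paleoproterozoic 2500–1600; Ectasian 1400–1200; Paleoarchean 3600–3200; Triassic 251.902–201.4; Tonian 1000–720; Terreneuvian 538.8–521; Cenozoic 66–0.
Larger Ma is older, so oldest→youngest is Eoarchean, Paleoarchean, Paleoproterozoic, Ectasian, Tonian, Terreneuvian, Triassic, Cenozoic.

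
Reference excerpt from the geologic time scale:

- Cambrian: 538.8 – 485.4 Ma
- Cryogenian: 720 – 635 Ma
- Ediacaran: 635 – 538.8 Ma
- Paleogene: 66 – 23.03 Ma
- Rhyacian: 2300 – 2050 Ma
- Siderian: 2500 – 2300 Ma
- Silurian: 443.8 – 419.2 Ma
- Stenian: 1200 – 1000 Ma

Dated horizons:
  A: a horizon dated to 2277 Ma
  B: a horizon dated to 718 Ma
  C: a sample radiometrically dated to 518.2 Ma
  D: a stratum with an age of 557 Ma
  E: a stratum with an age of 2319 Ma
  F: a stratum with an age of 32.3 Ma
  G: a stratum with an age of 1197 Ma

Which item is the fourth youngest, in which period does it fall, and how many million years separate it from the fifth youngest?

Smaller Ma means younger, so youngest first: F 32.3 < C 518.2 < D 557 < B 718 < G 1197 < A 2277 < E 2319.
Counting 4 along gives B (718 Ma); the excerpt puts that inside the Cryogenian, 720–635 Ma.
Next in line is G (1197 Ma), and 1197 − 718 = 479 Myr.

B, in the Cryogenian; 479 million years to G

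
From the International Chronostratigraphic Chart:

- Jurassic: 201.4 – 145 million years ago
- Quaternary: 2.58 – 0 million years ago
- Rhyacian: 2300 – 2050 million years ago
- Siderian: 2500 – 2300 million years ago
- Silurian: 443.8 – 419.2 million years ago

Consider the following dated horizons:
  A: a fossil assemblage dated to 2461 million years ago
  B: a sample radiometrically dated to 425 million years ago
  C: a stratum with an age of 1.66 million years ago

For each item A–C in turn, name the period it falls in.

Match each age against the start–end ranges in the excerpt: A = 2461 Ma → Siderian (2500–2300); B = 425 Ma → Silurian (443.8–419.2); C = 1.66 Ma → Quaternary (2.58–0).

A — Siderian; B — Silurian; C — Quaternary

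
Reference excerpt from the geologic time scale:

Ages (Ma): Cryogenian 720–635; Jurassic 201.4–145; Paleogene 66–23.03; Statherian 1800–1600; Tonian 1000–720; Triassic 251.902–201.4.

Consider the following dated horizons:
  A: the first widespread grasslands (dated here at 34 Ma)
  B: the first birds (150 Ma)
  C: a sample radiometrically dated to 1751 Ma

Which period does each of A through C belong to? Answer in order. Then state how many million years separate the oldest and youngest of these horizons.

A — Paleogene; B — Jurassic; C — Statherian; span 1717 million years

A: 34 Ma lies in 66–23.03 Ma, so Paleogene.
B: 150 Ma lies in 201.4–145 Ma, so Jurassic.
C: 1751 Ma lies in 1800–1600 Ma, so Statherian.
Oldest = 1751 Ma, youngest = 34 Ma → span 1717 Myr.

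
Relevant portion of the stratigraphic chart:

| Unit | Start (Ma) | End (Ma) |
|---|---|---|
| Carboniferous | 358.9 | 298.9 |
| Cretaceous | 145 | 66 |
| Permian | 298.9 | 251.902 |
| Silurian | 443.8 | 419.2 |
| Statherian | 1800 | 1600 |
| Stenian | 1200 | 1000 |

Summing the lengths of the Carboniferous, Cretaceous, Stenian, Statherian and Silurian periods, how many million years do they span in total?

563.6 million years

Duration is start − end for each: (358.9 − 298.9) + (145 − 66) + (1200 − 1000) + (1800 − 1600) + (443.8 − 419.2).
That is 60 + 79 + 200 + 200 + 24.6, which totals 563.6 million years.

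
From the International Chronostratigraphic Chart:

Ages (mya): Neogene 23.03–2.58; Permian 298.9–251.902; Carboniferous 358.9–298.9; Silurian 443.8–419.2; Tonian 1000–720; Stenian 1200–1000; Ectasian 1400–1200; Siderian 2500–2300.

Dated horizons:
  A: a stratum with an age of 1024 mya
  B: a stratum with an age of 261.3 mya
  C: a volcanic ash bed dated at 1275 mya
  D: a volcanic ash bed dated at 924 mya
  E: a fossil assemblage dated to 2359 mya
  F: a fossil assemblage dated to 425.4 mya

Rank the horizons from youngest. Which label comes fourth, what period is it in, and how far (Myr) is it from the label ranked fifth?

A, in the Stenian; 251 million years to C

Sorted youngest-first by Ma: B (261.3), F (425.4), D (924), A (1024), C (1275), E (2359).
The fourth youngest is A at 1024 Ma, which lies in 1200–1000 Ma: the Stenian.
The fifth youngest is C at 1275 Ma; separation = |1024 − 1275| = 251 Myr.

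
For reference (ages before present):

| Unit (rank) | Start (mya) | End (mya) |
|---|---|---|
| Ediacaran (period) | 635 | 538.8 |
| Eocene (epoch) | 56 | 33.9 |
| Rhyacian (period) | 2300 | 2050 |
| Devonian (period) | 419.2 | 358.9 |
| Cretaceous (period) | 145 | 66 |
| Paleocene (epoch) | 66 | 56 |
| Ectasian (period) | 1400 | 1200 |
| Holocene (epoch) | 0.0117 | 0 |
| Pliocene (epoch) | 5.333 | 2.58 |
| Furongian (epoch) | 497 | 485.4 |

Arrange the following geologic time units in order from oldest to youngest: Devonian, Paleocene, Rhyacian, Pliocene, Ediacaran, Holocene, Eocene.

Rhyacian, Ediacaran, Devonian, Paleocene, Eocene, Pliocene, Holocene

Read off each span (Ma): Devonian 419.2–358.9; Paleocene 66–56; Rhyacian 2300–2050; Pliocene 5.333–2.58; Ediacaran 635–538.8; Holocene 0.0117–0; Eocene 56–33.9.
Larger Ma is older, so oldest→youngest is Rhyacian, Ediacaran, Devonian, Paleocene, Eocene, Pliocene, Holocene.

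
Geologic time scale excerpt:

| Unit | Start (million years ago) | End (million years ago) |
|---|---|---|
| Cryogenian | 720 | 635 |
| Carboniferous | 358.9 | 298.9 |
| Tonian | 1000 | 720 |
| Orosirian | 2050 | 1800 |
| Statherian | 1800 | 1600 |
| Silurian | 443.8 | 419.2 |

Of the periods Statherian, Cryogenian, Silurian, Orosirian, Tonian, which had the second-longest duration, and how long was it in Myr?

Start − end for each: Statherian 1800 − 1600 = 200; Cryogenian 720 − 635 = 85; Silurian 443.8 − 419.2 = 24.6; Orosirian 2050 − 1800 = 250; Tonian 1000 − 720 = 280.
Ranking these from longest: Tonian > Orosirian > Statherian > Cryogenian > Silurian.
Position 2 in that ranking is Orosirian, which lasted 250 Myr.

Orosirian, 250 million years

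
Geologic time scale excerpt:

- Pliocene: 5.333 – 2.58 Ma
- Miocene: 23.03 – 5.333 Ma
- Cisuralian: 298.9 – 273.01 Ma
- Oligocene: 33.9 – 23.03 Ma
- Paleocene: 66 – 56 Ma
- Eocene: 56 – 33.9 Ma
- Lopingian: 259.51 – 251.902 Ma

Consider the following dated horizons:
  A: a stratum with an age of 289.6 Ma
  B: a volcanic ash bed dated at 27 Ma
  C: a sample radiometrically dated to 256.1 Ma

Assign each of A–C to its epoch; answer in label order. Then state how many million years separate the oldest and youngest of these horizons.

A — Cisuralian; B — Oligocene; C — Lopingian; span 262.6 million years

A: 289.6 Ma lies in 298.9–273.01 Ma, so Cisuralian.
B: 27 Ma lies in 33.9–23.03 Ma, so Oligocene.
C: 256.1 Ma lies in 259.51–251.902 Ma, so Lopingian.
Oldest = 289.6 Ma, youngest = 27 Ma → span 262.6 Myr.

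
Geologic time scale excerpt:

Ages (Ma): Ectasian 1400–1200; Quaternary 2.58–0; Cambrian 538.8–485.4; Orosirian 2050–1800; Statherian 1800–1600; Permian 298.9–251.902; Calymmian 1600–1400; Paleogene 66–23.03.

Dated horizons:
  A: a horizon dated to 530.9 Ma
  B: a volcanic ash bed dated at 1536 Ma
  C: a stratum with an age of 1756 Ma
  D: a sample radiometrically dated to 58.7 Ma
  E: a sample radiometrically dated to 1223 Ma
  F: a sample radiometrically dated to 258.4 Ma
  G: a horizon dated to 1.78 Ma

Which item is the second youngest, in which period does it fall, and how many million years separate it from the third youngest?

Smaller Ma means younger, so youngest first: G 1.78 < D 58.7 < F 258.4 < A 530.9 < E 1223 < B 1536 < C 1756.
Counting 2 along gives D (58.7 Ma); the excerpt puts that inside the Paleogene, 66–23.03 Ma.
Next in line is F (258.4 Ma), and 258.4 − 58.7 = 199.7 Myr.

D, in the Paleogene; 199.7 million years to F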